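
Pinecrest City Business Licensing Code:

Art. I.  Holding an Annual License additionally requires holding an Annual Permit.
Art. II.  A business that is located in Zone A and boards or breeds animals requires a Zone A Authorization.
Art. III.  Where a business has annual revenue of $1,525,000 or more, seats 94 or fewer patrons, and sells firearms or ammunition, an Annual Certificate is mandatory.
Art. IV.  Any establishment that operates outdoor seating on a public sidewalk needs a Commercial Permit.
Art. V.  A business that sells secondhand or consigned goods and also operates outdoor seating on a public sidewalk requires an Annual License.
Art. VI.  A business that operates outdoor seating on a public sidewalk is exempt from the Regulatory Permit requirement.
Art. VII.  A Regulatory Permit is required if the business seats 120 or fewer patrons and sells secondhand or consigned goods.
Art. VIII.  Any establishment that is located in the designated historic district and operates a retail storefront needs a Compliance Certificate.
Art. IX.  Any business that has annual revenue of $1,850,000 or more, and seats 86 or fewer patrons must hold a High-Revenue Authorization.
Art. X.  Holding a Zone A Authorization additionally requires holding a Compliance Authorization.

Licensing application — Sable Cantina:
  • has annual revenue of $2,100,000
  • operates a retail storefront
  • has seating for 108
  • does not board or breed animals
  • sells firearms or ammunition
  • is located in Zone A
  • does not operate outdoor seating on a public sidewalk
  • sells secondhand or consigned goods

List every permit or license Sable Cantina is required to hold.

Regulatory Permit

Art. I. Annual License is not required → no effect.
Art. II. is located in Zone A; does not board or breed animals → Zone A Authorization not required.
Art. III. revenue $2,100,000 ≥ $1,525,000; seating 108 > 94; sells firearms or ammunition → Annual Certificate not required.
Art. IV. does not operate outdoor seating on a public sidewalk → Commercial Permit not required.
Art. V. sells secondhand or consigned goods; does not operate outdoor seating on a public sidewalk → Annual License not required.
Art. VI. does not operate outdoor seating on a public sidewalk → Regulatory Permit exemption does not apply.
Art. VII. seating 108 ≤ 120; sells secondhand or consigned goods → Regulatory Permit required.
Art. VIII. is located in Zone A (not: is located in the designated historic district); operates a retail storefront → Compliance Certificate not required.
Art. IX. revenue $2,100,000 ≥ $1,850,000; seating 108 > 86 → High-Revenue Authorization not required.
Art. X. Zone A Authorization is not required → no effect.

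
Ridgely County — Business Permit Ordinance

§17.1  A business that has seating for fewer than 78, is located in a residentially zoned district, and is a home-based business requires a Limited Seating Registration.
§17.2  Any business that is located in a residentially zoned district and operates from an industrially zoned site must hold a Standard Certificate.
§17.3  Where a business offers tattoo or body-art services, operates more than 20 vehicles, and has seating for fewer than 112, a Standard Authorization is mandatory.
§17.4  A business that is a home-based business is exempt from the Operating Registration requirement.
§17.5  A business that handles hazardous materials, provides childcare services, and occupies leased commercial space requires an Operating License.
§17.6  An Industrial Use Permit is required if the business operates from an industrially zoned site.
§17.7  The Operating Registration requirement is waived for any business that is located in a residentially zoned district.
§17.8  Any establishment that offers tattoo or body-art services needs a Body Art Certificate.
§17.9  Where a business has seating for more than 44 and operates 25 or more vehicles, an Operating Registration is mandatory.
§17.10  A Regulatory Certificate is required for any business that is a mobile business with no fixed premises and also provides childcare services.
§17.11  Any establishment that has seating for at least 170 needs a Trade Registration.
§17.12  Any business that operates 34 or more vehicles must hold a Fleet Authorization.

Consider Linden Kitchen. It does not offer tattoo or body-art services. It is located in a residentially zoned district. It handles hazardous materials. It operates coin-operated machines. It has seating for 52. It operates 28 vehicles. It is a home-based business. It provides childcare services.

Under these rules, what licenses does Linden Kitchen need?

Limited Seating Registration

§17.1 seating 52 < 78; is located in a residentially zoned district; is a home-based business → Limited Seating Registration required.
§17.2 is located in a residentially zoned district; is a home-based business (not: operates from an industrially zoned site) → Standard Certificate not required.
§17.3 does not offer tattoo or body-art services; vehicles 28 > 20; seating 52 < 112 → Standard Authorization not required.
§17.4 is a home-based business → exempt from Operating Registration.
§17.5 handles hazardous materials; provides childcare services; is a home-based business (not: occupies leased commercial space) → Operating License not required.
§17.6 is a home-based business (not: operates from an industrially zoned site) → Industrial Use Permit not required.
§17.7 is located in a residentially zoned district → exempt from Operating Registration.
§17.8 does not offer tattoo or body-art services → Body Art Certificate not required.
§17.9 seating 52 > 44; vehicles 28 ≥ 25 → Operating Registration required.
§17.10 is a home-based business (not: is a mobile business with no fixed premises); provides childcare services → Regulatory Certificate not required.
§17.11 seating 52 < 170 → Trade Registration not required.
§17.12 vehicles 28 < 34 → Fleet Authorization not required.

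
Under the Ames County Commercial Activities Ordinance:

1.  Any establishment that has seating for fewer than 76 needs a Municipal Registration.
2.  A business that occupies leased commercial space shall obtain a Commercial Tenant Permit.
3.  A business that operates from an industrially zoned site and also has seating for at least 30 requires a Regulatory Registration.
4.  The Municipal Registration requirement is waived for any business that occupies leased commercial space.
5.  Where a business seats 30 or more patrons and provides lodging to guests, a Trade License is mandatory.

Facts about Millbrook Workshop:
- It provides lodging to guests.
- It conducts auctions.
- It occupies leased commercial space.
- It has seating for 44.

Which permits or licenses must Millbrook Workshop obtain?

1. seating 44 < 76 → Municipal Registration required.
2. occupies leased commercial space → Commercial Tenant Permit required.
3. occupies leased commercial space (not: operates from an industrially zoned site); seating 44 ≥ 30 → Regulatory Registration not required.
4. occupies leased commercial space → exempt from Municipal Registration.
5. seating 44 ≥ 30; provides lodging to guests → Trade License required.

Commercial Tenant Permit, Trade License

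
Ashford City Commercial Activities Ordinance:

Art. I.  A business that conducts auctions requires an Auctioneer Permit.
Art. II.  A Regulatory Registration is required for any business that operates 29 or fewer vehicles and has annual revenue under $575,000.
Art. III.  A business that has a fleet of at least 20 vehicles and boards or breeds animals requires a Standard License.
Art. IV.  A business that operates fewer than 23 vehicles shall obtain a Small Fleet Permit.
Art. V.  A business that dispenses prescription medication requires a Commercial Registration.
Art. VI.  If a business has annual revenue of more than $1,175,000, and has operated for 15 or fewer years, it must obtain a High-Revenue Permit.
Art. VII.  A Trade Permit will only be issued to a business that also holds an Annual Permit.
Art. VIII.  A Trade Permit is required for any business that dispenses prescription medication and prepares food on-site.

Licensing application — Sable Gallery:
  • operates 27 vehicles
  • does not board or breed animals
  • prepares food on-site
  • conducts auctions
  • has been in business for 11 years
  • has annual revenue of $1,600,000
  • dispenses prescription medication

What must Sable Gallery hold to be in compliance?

Art. I. conducts auctions → Auctioneer Permit required.
Art. II. vehicles 27 ≤ 29; revenue $1,600,000 ≥ $575,000 → Regulatory Registration not required.
Art. III. vehicles 27 ≥ 20; does not board or breed animals → Standard License not required.
Art. IV. vehicles 27 ≥ 23 → Small Fleet Permit not required.
Art. V. dispenses prescription medication → Commercial Registration required.
Art. VI. revenue $1,600,000 > $1,175,000; years in business 11 ≤ 15 → High-Revenue Permit required.
Art. VII. Trade Permit is required → Annual Permit also required.
Art. VIII. dispenses prescription medication; prepares food on-site → Trade Permit required.

Annual Permit, Auctioneer Permit, Commercial Registration, High-Revenue Permit, Trade Permit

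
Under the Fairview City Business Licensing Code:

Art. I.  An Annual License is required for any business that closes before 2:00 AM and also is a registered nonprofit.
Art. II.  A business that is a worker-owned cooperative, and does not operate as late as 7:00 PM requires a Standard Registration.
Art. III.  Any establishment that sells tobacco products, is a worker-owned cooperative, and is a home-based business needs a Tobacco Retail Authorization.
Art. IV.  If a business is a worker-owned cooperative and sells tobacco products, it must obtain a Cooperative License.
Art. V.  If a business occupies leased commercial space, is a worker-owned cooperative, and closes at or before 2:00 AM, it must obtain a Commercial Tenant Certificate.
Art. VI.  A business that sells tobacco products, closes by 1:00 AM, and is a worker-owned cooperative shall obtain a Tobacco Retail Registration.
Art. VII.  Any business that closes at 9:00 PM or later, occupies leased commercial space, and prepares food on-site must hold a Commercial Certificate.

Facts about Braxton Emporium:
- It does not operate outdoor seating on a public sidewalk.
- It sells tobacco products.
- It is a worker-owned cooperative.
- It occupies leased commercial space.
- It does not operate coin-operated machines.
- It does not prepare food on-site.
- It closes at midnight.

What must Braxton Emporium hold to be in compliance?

Art. I. closes midnight, at/before 2:00 AM; is a worker-owned cooperative (not: is a registered nonprofit) → Annual License not required.
Art. II. is a worker-owned cooperative; closes midnight, after 7:00 PM → Standard Registration not required.
Art. III. sells tobacco products; is a worker-owned cooperative; occupies leased commercial space (not: is a home-based business) → Tobacco Retail Authorization not required.
Art. IV. is a worker-owned cooperative; sells tobacco products → Cooperative License required.
Art. V. occupies leased commercial space; is a worker-owned cooperative; closes midnight, at/before 2:00 AM → Commercial Tenant Certificate required.
Art. VI. sells tobacco products; closes midnight, at/before 1:00 AM; is a worker-owned cooperative → Tobacco Retail Registration required.
Art. VII. closes midnight, after 9:00 PM; occupies leased commercial space; does not prepare food on-site → Commercial Certificate not required.

Commercial Tenant Certificate, Cooperative License, Tobacco Retail Registration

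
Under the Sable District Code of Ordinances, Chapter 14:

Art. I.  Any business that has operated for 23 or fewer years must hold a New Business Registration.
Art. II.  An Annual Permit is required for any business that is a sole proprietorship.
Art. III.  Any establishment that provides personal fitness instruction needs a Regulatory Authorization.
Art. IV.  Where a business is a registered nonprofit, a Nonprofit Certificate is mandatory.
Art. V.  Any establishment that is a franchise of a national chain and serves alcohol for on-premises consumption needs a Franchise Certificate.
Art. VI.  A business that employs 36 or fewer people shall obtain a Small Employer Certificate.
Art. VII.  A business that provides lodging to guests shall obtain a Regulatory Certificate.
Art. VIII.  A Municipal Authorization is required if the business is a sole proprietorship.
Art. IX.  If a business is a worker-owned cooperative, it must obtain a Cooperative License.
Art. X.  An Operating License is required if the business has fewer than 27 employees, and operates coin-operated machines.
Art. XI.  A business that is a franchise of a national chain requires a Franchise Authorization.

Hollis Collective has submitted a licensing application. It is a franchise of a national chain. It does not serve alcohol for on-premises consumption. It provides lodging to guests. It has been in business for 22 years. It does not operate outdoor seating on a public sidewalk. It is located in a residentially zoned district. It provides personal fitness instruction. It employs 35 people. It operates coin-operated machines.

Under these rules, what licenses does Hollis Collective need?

Art. I. years in business 22 ≤ 23 → New Business Registration required.
Art. II. is a franchise of a national chain (not: is a sole proprietorship) → Annual Permit not required.
Art. III. provides personal fitness instruction → Regulatory Authorization required.
Art. IV. is a franchise of a national chain (not: is a registered nonprofit) → Nonprofit Certificate not required.
Art. V. is a franchise of a national chain; does not serve alcohol for on-premises consumption → Franchise Certificate not required.
Art. VI. employees 35 ≤ 36 → Small Employer Certificate required.
Art. VII. provides lodging to guests → Regulatory Certificate required.
Art. VIII. is a franchise of a national chain (not: is a sole proprietorship) → Municipal Authorization not required.
Art. IX. is a franchise of a national chain (not: is a worker-owned cooperative) → Cooperative License not required.
Art. X. employees 35 ≥ 27; operates coin-operated machines → Operating License not required.
Art. XI. is a franchise of a national chain → Franchise Authorization required.

Franchise Authorization, New Business Registration, Regulatory Authorization, Regulatory Certificate, Small Employer Certificate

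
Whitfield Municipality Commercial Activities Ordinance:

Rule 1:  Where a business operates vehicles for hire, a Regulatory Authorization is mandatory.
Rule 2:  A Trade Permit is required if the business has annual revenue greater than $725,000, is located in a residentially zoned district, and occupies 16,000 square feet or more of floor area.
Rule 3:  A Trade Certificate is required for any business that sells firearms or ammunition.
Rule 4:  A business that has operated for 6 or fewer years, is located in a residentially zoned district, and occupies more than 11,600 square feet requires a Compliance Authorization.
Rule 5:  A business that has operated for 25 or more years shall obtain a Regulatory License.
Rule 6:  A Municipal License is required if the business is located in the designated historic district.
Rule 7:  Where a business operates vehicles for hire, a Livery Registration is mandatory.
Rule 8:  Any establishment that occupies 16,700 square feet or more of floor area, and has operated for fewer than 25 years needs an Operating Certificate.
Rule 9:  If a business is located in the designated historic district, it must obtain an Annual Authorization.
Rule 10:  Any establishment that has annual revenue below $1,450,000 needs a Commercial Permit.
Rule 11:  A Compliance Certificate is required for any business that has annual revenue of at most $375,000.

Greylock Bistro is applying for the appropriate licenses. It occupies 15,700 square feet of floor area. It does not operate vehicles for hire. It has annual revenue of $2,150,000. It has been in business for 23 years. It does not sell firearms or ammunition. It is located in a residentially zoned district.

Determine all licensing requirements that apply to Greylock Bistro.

None

Rule 1: does not operate vehicles for hire → Regulatory Authorization not required.
Rule 2: revenue $2,150,000 > $725,000; is located in a residentially zoned district; floor area 15,700 square feet < 16,000 square feet → Trade Permit not required.
Rule 3: does not sell firearms or ammunition → Trade Certificate not required.
Rule 4: years in business 23 > 6; is located in a residentially zoned district; floor area 15,700 square feet > 11,600 square feet → Compliance Authorization not required.
Rule 5: years in business 23 < 25 → Regulatory License not required.
Rule 6: is located in a residentially zoned district (not: is located in the designated historic district) → Municipal License not required.
Rule 7: does not operate vehicles for hire → Livery Registration not required.
Rule 8: floor area 15,700 square feet < 16,700 square feet; years in business 23 < 25 → Operating Certificate not required.
Rule 9: is located in a residentially zoned district (not: is located in the designated historic district) → Annual Authorization not required.
Rule 10: revenue $2,150,000 ≥ $1,450,000 → Commercial Permit not required.
Rule 11: revenue $2,150,000 > $375,000 → Compliance Certificate not required.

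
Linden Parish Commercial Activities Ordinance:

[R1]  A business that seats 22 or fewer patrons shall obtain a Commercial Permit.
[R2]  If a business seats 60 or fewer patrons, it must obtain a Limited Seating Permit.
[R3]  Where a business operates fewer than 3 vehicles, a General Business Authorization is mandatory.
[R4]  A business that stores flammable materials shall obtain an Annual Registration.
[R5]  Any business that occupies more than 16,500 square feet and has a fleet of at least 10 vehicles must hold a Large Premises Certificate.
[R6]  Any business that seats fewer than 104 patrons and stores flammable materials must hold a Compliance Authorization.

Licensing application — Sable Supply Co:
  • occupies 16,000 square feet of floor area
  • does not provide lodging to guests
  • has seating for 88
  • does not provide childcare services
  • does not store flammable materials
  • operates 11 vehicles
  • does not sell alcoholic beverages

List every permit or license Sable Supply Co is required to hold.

[R1] seating 88 > 22 → Commercial Permit not required.
[R2] seating 88 > 60 → Limited Seating Permit not required.
[R3] vehicles 11 ≥ 3 → General Business Authorization not required.
[R4] does not store flammable materials → Annual Registration not required.
[R5] floor area 16,000 square feet ≤ 16,500 square feet; vehicles 11 ≥ 10 → Large Premises Certificate not required.
[R6] seating 88 < 104; does not store flammable materials → Compliance Authorization not required.

None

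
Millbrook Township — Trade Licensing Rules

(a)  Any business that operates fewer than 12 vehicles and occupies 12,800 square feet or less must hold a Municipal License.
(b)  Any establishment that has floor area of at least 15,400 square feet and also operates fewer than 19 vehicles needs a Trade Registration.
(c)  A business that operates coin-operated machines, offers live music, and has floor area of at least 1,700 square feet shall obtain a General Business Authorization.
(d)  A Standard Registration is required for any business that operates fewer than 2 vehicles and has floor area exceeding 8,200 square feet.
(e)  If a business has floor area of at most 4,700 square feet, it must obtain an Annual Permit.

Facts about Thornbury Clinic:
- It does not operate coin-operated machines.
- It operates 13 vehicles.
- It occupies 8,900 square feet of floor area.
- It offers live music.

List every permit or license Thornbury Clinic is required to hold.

(a) vehicles 13 ≥ 12; floor area 8,900 square feet ≤ 12,800 square feet → Municipal License not required.
(b) floor area 8,900 square feet < 15,400 square feet; vehicles 13 < 19 → Trade Registration not required.
(c) does not operate coin-operated machines; offers live music; floor area 8,900 square feet ≥ 1,700 square feet → General Business Authorization not required.
(d) vehicles 13 ≥ 2; floor area 8,900 square feet > 8,200 square feet → Standard Registration not required.
(e) floor area 8,900 square feet > 4,700 square feet → Annual Permit not required.

None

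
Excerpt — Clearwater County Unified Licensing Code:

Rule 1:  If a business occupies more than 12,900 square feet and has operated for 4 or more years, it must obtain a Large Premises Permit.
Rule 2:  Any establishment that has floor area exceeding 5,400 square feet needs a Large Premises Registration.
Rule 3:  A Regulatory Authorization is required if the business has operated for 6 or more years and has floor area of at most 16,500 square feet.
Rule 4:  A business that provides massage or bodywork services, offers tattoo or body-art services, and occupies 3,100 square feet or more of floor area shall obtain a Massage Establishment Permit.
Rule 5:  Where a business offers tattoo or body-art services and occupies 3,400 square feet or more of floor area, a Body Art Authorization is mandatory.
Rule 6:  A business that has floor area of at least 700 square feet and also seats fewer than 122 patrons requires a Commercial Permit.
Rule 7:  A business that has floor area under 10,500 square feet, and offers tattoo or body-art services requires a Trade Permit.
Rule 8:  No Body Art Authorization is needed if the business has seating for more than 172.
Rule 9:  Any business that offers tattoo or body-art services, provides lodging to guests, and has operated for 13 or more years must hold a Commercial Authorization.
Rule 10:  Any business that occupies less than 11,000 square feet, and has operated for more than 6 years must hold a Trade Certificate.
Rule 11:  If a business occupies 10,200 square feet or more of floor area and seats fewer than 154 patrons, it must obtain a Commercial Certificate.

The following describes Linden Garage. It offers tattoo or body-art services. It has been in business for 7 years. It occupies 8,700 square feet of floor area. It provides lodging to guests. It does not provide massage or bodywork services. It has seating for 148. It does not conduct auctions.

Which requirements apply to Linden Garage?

Body Art Authorization, Large Premises Registration, Regulatory Authorization, Trade Certificate, Trade Permit

Rule 1: floor area 8,700 square feet ≤ 12,900 square feet; years in business 7 ≥ 4 → Large Premises Permit not required.
Rule 2: floor area 8,700 square feet > 5,400 square feet → Large Premises Registration required.
Rule 3: years in business 7 ≥ 6; floor area 8,700 square feet ≤ 16,500 square feet → Regulatory Authorization required.
Rule 4: does not provide massage or bodywork services; offers tattoo or body-art services; floor area 8,700 square feet ≥ 3,100 square feet → Massage Establishment Permit not required.
Rule 5: offers tattoo or body-art services; floor area 8,700 square feet ≥ 3,400 square feet → Body Art Authorization required.
Rule 6: floor area 8,700 square feet ≥ 700 square feet; seating 148 ≥ 122 → Commercial Permit not required.
Rule 7: floor area 8,700 square feet < 10,500 square feet; offers tattoo or body-art services → Trade Permit required.
Rule 8: seating 148 ≤ 172 → Body Art Authorization exemption does not apply.
Rule 9: offers tattoo or body-art services; provides lodging to guests; years in business 7 < 13 → Commercial Authorization not required.
Rule 10: floor area 8,700 square feet < 11,000 square feet; years in business 7 > 6 → Trade Certificate required.
Rule 11: floor area 8,700 square feet < 10,200 square feet; seating 148 < 154 → Commercial Certificate not required.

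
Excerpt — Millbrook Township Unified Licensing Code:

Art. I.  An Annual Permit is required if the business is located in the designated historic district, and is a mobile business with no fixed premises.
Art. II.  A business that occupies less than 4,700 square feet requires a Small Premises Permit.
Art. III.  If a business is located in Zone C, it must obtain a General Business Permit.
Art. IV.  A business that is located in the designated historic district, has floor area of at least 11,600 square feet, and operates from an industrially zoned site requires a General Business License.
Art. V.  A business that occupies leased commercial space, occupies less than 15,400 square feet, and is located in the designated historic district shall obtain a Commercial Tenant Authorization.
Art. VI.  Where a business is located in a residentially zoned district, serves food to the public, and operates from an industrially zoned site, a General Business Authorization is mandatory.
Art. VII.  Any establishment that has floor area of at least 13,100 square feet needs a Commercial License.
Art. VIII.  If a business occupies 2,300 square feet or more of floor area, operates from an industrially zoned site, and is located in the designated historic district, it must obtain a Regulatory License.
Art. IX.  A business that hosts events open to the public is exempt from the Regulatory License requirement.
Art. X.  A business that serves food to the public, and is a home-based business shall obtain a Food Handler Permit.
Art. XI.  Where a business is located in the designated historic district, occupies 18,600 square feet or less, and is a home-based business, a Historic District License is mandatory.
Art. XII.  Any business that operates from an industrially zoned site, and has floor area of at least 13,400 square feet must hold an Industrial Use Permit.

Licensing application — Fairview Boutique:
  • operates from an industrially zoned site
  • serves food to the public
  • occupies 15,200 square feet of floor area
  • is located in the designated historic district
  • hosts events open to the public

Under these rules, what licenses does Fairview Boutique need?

Commercial License, General Business License, Industrial Use Permit

Art. I. is located in the designated historic district; operates from an industrially zoned site (not: is a mobile business with no fixed premises) → Annual Permit not required.
Art. II. floor area 15,200 square feet ≥ 4,700 square feet → Small Premises Permit not required.
Art. III. is located in the designated historic district (not: is located in Zone C) → General Business Permit not required.
Art. IV. is located in the designated historic district; floor area 15,200 square feet ≥ 11,600 square feet; operates from an industrially zoned site → General Business License required.
Art. V. operates from an industrially zoned site (not: occupies leased commercial space); floor area 15,200 square feet < 15,400 square feet; is located in the designated historic district → Commercial Tenant Authorization not required.
Art. VI. is located in the designated historic district (not: is located in a residentially zoned district); serves food to the public; operates from an industrially zoned site → General Business Authorization not required.
Art. VII. floor area 15,200 square feet ≥ 13,100 square feet → Commercial License required.
Art. VIII. floor area 15,200 square feet ≥ 2,300 square feet; operates from an industrially zoned site; is located in the designated historic district → Regulatory License required.
Art. IX. hosts events open to the public → exempt from Regulatory License.
Art. X. serves food to the public; operates from an industrially zoned site (not: is a home-based business) → Food Handler Permit not required.
Art. XI. is located in the designated historic district; floor area 15,200 square feet ≤ 18,600 square feet; operates from an industrially zoned site (not: is a home-based business) → Historic District License not required.
Art. XII. operates from an industrially zoned site; floor area 15,200 square feet ≥ 13,400 square feet → Industrial Use Permit required.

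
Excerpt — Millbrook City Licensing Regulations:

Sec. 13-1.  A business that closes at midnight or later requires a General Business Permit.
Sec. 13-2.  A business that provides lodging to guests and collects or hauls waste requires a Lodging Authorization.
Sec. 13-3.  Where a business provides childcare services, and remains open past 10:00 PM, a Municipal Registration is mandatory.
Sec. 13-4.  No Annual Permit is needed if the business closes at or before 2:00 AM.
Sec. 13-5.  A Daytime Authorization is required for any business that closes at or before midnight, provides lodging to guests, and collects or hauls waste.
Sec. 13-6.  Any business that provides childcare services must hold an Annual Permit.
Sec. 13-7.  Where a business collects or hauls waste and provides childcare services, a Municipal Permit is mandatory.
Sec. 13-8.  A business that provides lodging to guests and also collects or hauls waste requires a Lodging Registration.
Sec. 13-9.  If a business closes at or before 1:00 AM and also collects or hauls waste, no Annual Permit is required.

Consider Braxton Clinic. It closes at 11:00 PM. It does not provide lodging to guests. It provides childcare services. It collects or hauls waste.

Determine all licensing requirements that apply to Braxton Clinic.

Municipal Permit, Municipal Registration

Sec. 13-1. closes 11:00 PM, at/before midnight → General Business Permit not required.
Sec. 13-2. does not provide lodging to guests; collects or hauls waste → Lodging Authorization not required.
Sec. 13-3. provides childcare services; closes 11:00 PM, after 10:00 PM → Municipal Registration required.
Sec. 13-4. closes 11:00 PM, at/before 2:00 AM → exempt from Annual Permit.
Sec. 13-5. closes 11:00 PM, at/before midnight; does not provide lodging to guests; collects or hauls waste → Daytime Authorization not required.
Sec. 13-6. provides childcare services → Annual Permit required.
Sec. 13-7. collects or hauls waste; provides childcare services → Municipal Permit required.
Sec. 13-8. does not provide lodging to guests; collects or hauls waste → Lodging Registration not required.
Sec. 13-9. closes 11:00 PM, at/before 1:00 AM; collects or hauls waste → exempt from Annual Permit.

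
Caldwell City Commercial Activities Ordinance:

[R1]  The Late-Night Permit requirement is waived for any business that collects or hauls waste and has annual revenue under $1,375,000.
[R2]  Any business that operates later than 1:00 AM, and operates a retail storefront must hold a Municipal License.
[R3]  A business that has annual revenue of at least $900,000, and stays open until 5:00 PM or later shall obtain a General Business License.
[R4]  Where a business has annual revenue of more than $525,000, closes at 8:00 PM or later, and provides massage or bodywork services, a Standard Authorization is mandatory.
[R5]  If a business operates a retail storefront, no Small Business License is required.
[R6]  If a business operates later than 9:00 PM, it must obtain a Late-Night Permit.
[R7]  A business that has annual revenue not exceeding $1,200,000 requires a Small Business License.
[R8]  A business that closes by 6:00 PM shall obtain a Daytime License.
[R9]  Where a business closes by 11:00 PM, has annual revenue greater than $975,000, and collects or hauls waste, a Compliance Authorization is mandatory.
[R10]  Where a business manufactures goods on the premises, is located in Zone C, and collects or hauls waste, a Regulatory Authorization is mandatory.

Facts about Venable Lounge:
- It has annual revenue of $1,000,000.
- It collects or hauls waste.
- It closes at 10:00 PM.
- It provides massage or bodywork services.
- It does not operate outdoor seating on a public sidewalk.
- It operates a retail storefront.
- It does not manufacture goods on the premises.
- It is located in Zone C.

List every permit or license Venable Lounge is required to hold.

Compliance Authorization, General Business License, Standard Authorization

[R1] collects or hauls waste; revenue $1,000,000 < $1,375,000 → exempt from Late-Night Permit.
[R2] closes 10:00 PM, at/before 1:00 AM; operates a retail storefront → Municipal License not required.
[R3] revenue $1,000,000 ≥ $900,000; closes 10:00 PM, after 5:00 PM → General Business License required.
[R4] revenue $1,000,000 > $525,000; closes 10:00 PM, after 8:00 PM; provides massage or bodywork services → Standard Authorization required.
[R5] operates a retail storefront → exempt from Small Business License.
[R6] closes 10:00 PM, after 9:00 PM → Late-Night Permit required.
[R7] revenue $1,000,000 ≤ $1,200,000 → Small Business License required.
[R8] closes 10:00 PM, after 6:00 PM → Daytime License not required.
[R9] closes 10:00 PM, at/before 11:00 PM; revenue $1,000,000 > $975,000; collects or hauls waste → Compliance Authorization required.
[R10] does not manufacture goods on the premises; is located in Zone C; collects or hauls waste → Regulatory Authorization not required.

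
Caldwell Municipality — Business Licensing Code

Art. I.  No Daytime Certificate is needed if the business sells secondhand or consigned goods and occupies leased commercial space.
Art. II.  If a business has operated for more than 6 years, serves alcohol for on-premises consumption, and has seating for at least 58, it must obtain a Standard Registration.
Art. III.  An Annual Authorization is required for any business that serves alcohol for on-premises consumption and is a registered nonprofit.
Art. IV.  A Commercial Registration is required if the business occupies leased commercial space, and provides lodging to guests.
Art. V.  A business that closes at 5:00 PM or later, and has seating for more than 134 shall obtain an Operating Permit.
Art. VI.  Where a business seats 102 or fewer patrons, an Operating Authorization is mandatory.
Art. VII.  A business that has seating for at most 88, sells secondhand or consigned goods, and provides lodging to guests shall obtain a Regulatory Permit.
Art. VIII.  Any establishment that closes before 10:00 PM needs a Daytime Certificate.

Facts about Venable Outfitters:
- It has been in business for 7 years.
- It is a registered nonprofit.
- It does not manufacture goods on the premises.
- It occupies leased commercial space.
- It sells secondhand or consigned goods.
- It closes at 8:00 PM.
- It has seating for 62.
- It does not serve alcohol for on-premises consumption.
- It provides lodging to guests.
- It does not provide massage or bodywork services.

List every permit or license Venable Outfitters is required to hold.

Art. I. sells secondhand or consigned goods; occupies leased commercial space → exempt from Daytime Certificate.
Art. II. years in business 7 > 6; does not serve alcohol for on-premises consumption; seating 62 ≥ 58 → Standard Registration not required.
Art. III. does not serve alcohol for on-premises consumption; is a registered nonprofit → Annual Authorization not required.
Art. IV. occupies leased commercial space; provides lodging to guests → Commercial Registration required.
Art. V. closes 8:00 PM, after 5:00 PM; seating 62 ≤ 134 → Operating Permit not required.
Art. VI. seating 62 ≤ 102 → Operating Authorization required.
Art. VII. seating 62 ≤ 88; sells secondhand or consigned goods; provides lodging to guests → Regulatory Permit required.
Art. VIII. closes 8:00 PM, at/before 10:00 PM → Daytime Certificate required.

Commercial Registration, Operating Authorization, Regulatory Permit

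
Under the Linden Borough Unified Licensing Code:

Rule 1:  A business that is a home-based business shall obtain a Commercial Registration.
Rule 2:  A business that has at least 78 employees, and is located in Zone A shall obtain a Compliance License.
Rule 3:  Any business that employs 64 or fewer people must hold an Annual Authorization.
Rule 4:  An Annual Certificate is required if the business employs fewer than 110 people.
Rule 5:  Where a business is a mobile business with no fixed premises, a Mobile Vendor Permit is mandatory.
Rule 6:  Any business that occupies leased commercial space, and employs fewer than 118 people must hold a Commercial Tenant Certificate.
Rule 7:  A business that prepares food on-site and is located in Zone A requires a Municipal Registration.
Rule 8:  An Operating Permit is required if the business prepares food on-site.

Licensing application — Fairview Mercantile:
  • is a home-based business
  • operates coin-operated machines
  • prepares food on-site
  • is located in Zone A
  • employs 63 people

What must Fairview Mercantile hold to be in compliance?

Rule 1: is a home-based business → Commercial Registration required.
Rule 2: employees 63 < 78; is located in Zone A → Compliance License not required.
Rule 3: employees 63 ≤ 64 → Annual Authorization required.
Rule 4: employees 63 < 110 → Annual Certificate required.
Rule 5: is a home-based business (not: is a mobile business with no fixed premises) → Mobile Vendor Permit not required.
Rule 6: is a home-based business (not: occupies leased commercial space); employees 63 < 118 → Commercial Tenant Certificate not required.
Rule 7: prepares food on-site; is located in Zone A → Municipal Registration required.
Rule 8: prepares food on-site → Operating Permit required.

Annual Authorization, Annual Certificate, Commercial Registration, Municipal Registration, Operating Permit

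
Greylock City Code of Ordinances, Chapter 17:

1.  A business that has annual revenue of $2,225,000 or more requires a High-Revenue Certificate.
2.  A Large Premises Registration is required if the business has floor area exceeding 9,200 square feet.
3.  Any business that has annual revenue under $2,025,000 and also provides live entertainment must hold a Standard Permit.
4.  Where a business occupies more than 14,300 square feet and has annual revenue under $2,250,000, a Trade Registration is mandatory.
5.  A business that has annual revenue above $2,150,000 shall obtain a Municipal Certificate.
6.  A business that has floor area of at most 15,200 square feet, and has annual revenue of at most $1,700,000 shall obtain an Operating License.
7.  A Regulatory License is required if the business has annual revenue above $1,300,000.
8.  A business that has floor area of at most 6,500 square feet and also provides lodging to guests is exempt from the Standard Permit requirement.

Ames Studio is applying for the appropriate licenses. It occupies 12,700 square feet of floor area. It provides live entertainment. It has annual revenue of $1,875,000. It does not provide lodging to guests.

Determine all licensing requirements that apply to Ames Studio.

Large Premises Registration, Regulatory License, Standard Permit

1. revenue $1,875,000 < $2,225,000 → High-Revenue Certificate not required.
2. floor area 12,700 square feet > 9,200 square feet → Large Premises Registration required.
3. revenue $1,875,000 < $2,025,000; provides live entertainment → Standard Permit required.
4. floor area 12,700 square feet ≤ 14,300 square feet; revenue $1,875,000 < $2,250,000 → Trade Registration not required.
5. revenue $1,875,000 ≤ $2,150,000 → Municipal Certificate not required.
6. floor area 12,700 square feet ≤ 15,200 square feet; revenue $1,875,000 > $1,700,000 → Operating License not required.
7. revenue $1,875,000 > $1,300,000 → Regulatory License required.
8. floor area 12,700 square feet > 6,500 square feet; does not provide lodging to guests → Standard Permit exemption does not apply.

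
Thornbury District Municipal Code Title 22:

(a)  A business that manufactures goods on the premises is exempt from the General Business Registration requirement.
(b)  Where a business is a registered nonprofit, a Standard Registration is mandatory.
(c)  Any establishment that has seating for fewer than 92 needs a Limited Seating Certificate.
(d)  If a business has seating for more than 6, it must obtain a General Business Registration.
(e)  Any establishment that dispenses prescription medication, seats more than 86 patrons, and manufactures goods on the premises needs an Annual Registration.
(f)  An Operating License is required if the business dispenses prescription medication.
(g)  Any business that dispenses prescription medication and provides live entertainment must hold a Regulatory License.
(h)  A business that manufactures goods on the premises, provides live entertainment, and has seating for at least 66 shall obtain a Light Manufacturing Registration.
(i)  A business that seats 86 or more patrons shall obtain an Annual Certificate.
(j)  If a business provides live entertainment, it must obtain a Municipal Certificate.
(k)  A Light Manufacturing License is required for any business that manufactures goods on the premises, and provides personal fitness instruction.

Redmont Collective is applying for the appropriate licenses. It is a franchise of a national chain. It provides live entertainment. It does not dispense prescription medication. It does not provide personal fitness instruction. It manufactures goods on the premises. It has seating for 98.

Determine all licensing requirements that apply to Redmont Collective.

(a) manufactures goods on the premises → exempt from General Business Registration.
(b) is a franchise of a national chain (not: is a registered nonprofit) → Standard Registration not required.
(c) seating 98 ≥ 92 → Limited Seating Certificate not required.
(d) seating 98 > 6 → General Business Registration required.
(e) does not dispense prescription medication; seating 98 > 86; manufactures goods on the premises → Annual Registration not required.
(f) does not dispense prescription medication → Operating License not required.
(g) does not dispense prescription medication; provides live entertainment → Regulatory License not required.
(h) manufactures goods on the premises; provides live entertainment; seating 98 ≥ 66 → Light Manufacturing Registration required.
(i) seating 98 ≥ 86 → Annual Certificate required.
(j) provides live entertainment → Municipal Certificate required.
(k) manufactures goods on the premises; does not provide personal fitness instruction → Light Manufacturing License not required.

Annual Certificate, Light Manufacturing Registration, Municipal Certificate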